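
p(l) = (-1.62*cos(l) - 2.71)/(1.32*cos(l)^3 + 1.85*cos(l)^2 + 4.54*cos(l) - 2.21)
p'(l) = (-1.62*cos(l) - 2.71)*(3.96*sin(l)*cos(l)^2 + 3.7*sin(l)*cos(l) + 4.54*sin(l))/(1.32*cos(l)^3 + 1.85*cos(l)^2 + 4.54*cos(l) - 2.21)^2 + 1.62*sin(l)/(1.32*cos(l)^3 + 1.85*cos(l)^2 + 4.54*cos(l) - 2.21)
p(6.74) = -0.97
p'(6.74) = -0.93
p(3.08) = 0.18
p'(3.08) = -0.02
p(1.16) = 187.40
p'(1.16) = -63856.65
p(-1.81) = 0.73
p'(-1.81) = 1.35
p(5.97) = -0.86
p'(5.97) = 0.53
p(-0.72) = -1.40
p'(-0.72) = 2.76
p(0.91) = -2.35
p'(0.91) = -8.94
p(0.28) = -0.85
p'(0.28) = -0.46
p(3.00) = 0.18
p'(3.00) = -0.06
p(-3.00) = 0.18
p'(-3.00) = 0.06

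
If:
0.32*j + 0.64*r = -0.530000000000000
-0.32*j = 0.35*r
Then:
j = 2.00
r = -1.83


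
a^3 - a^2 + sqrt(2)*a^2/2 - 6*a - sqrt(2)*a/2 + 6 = (a - 1)*(a - 3*sqrt(2)/2)*(a + 2*sqrt(2))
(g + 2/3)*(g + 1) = g^2 + 5*g/3 + 2/3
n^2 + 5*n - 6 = (n - 1)*(n + 6)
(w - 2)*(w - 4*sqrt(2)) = w^2 - 4*sqrt(2)*w - 2*w + 8*sqrt(2)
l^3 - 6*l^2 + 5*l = l*(l - 5)*(l - 1)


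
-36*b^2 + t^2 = (-6*b + t)*(6*b + t)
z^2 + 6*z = z*(z + 6)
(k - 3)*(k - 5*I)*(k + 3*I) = k^3 - 3*k^2 - 2*I*k^2 + 15*k + 6*I*k - 45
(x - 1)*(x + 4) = x^2 + 3*x - 4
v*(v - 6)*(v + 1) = v^3 - 5*v^2 - 6*v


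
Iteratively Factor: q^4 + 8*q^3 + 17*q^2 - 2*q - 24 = (q - 1)*(q^3 + 9*q^2 + 26*q + 24) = (q - 1)*(q + 2)*(q^2 + 7*q + 12) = (q - 1)*(q + 2)*(q + 4)*(q + 3)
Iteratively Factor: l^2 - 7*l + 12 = (l - 3)*(l - 4)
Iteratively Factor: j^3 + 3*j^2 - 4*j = (j)*(j^2 + 3*j - 4) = j*(j + 4)*(j - 1)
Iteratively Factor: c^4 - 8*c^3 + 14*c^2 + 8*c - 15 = (c - 1)*(c^3 - 7*c^2 + 7*c + 15) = (c - 5)*(c - 1)*(c^2 - 2*c - 3) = (c - 5)*(c - 3)*(c - 1)*(c + 1)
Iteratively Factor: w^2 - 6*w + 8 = (w - 4)*(w - 2)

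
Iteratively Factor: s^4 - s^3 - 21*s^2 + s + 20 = (s + 4)*(s^3 - 5*s^2 - s + 5) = (s + 1)*(s + 4)*(s^2 - 6*s + 5) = (s - 1)*(s + 1)*(s + 4)*(s - 5)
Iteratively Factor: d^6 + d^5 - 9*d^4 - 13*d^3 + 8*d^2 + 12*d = (d - 1)*(d^5 + 2*d^4 - 7*d^3 - 20*d^2 - 12*d) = d*(d - 1)*(d^4 + 2*d^3 - 7*d^2 - 20*d - 12) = d*(d - 1)*(d + 1)*(d^3 + d^2 - 8*d - 12) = d*(d - 3)*(d - 1)*(d + 1)*(d^2 + 4*d + 4) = d*(d - 3)*(d - 1)*(d + 1)*(d + 2)*(d + 2)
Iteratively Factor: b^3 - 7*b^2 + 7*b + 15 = (b + 1)*(b^2 - 8*b + 15) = (b - 5)*(b + 1)*(b - 3)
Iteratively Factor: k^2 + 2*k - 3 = (k - 1)*(k + 3)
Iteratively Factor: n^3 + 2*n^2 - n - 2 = (n + 2)*(n^2 - 1) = (n + 1)*(n + 2)*(n - 1)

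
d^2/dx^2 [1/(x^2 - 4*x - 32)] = 2*(x^2 - 4*x - 4*(x - 2)^2 - 32)/(-x^2 + 4*x + 32)^3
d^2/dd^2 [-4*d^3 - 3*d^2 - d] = -24*d - 6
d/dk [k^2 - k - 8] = 2*k - 1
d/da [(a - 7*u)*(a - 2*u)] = 2*a - 9*u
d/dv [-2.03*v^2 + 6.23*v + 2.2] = 6.23 - 4.06*v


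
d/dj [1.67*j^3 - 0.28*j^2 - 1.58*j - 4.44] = 5.01*j^2 - 0.56*j - 1.58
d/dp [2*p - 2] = 2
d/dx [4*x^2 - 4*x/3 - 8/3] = 8*x - 4/3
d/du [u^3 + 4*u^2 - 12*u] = 3*u^2 + 8*u - 12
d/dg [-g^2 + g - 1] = 1 - 2*g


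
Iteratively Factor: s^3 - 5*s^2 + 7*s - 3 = (s - 1)*(s^2 - 4*s + 3) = (s - 1)^2*(s - 3)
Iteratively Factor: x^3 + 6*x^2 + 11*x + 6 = (x + 3)*(x^2 + 3*x + 2) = (x + 2)*(x + 3)*(x + 1)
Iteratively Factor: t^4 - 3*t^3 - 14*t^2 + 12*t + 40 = (t - 5)*(t^3 + 2*t^2 - 4*t - 8) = (t - 5)*(t + 2)*(t^2 - 4) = (t - 5)*(t + 2)^2*(t - 2)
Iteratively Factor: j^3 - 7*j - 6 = (j + 1)*(j^2 - j - 6) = (j - 3)*(j + 1)*(j + 2)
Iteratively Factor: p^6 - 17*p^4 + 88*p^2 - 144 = (p - 2)*(p^5 + 2*p^4 - 13*p^3 - 26*p^2 + 36*p + 72) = (p - 2)*(p + 2)*(p^4 - 13*p^2 + 36) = (p - 2)*(p + 2)*(p + 3)*(p^3 - 3*p^2 - 4*p + 12) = (p - 2)^2*(p + 2)*(p + 3)*(p^2 - p - 6) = (p - 2)^2*(p + 2)^2*(p + 3)*(p - 3)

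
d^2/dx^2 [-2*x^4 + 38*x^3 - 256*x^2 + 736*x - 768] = -24*x^2 + 228*x - 512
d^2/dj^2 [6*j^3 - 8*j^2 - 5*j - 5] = 36*j - 16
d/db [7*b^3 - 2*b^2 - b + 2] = 21*b^2 - 4*b - 1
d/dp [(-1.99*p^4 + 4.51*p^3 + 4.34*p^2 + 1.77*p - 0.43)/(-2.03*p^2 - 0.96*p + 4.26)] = (8.0794*p^5 - 3.4241*p^4 - 42.5688*p^3 + 57.0645*p^2 + 35.231*p + 7.1274)/(4.1209*p^4 + 3.8976*p^3 - 16.374*p^2 - 8.1792*p + 18.1476)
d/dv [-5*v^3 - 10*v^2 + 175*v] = -15*v^2 - 20*v + 175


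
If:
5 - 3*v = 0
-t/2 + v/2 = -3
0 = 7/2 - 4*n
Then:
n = 7/8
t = 23/3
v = 5/3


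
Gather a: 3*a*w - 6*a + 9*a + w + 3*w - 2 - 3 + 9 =a*(3*w + 3) + 4*w + 4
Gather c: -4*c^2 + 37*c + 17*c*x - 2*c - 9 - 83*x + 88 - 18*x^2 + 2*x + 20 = -4*c^2 + c*(17*x + 35) - 18*x^2 - 81*x + 99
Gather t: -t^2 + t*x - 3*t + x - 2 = -t^2 + t*(x - 3) + x - 2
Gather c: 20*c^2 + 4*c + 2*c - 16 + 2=20*c^2 + 6*c - 14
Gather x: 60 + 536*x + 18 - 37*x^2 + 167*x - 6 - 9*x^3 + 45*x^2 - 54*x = -9*x^3 + 8*x^2 + 649*x + 72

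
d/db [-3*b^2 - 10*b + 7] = -6*b - 10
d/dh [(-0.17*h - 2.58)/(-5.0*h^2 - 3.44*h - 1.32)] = (0.85*h^2 + 0.5848*h - (0.17*h + 2.58)*(10.0*h + 3.44) + 0.2244)/(5.0*h^2 + 3.44*h + 1.32)^2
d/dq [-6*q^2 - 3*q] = -12*q - 3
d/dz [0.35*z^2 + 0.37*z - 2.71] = 0.7*z + 0.37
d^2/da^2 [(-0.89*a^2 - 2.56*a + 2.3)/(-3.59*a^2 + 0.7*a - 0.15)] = (70.460212*a^3 - 180.73137*a^2 + 26.40804*a + 0.80075)/(46.268279*a^6 - 27.06501*a^5 + 11.076945*a^4 - 2.6047*a^3 + 0.462825*a^2 - 0.04725*a + 0.003375)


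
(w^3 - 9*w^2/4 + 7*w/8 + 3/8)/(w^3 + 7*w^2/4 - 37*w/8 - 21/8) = (8*w^3 - 18*w^2 + 7*w + 3)/(8*w^3 + 14*w^2 - 37*w - 21)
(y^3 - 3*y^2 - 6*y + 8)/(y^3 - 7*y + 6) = (y^2 - 2*y - 8)/(y^2 + y - 6)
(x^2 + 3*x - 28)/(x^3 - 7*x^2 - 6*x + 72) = (x + 7)/(x^2 - 3*x - 18)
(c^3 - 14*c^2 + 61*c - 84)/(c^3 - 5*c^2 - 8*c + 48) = (c^2 - 10*c + 21)/(c^2 - c - 12)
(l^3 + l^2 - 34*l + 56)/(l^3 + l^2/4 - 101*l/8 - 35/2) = 8*(l^2 + 5*l - 14)/(8*l^2 + 34*l + 35)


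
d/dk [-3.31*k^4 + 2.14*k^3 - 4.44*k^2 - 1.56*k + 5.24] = -13.24*k^3 + 6.42*k^2 - 8.88*k - 1.56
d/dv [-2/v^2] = 4/v^3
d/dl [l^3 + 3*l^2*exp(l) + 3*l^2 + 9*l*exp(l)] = 3*l^2*exp(l) + 3*l^2 + 15*l*exp(l) + 6*l + 9*exp(l)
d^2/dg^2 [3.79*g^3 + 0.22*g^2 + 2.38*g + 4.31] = 22.74*g + 0.44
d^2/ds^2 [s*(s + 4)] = 2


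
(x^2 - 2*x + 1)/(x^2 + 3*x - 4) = (x - 1)/(x + 4)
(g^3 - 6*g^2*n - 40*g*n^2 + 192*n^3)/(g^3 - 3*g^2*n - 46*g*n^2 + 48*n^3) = (g - 4*n)/(g - n)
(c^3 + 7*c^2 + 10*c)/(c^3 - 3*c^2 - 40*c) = (c + 2)/(c - 8)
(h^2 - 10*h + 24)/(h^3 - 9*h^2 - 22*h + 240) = (h - 4)/(h^2 - 3*h - 40)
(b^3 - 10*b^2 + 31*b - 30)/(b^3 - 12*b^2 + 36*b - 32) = (b^2 - 8*b + 15)/(b^2 - 10*b + 16)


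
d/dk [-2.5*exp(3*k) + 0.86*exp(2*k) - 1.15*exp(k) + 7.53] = (-7.5*exp(2*k) + 1.72*exp(k) - 1.15)*exp(k)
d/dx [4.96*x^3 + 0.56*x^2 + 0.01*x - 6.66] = 14.88*x^2 + 1.12*x + 0.01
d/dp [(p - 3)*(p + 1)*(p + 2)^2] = 4*p^3 + 6*p^2 - 14*p - 20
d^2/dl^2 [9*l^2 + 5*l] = 18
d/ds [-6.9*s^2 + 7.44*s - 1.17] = 7.44 - 13.8*s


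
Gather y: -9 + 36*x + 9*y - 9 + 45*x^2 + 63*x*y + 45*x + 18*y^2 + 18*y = 45*x^2 + 81*x + 18*y^2 + y*(63*x + 27) - 18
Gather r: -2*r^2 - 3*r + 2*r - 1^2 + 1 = -2*r^2 - r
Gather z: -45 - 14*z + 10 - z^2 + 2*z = -z^2 - 12*z - 35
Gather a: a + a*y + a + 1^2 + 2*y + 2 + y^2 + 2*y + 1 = a*(y + 2) + y^2 + 4*y + 4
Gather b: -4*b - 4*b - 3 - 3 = -8*b - 6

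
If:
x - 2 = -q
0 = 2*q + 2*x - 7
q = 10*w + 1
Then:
No Solution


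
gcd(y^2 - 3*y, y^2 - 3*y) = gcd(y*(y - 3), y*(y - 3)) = y^2 - 3*y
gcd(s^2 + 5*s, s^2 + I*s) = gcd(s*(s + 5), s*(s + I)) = s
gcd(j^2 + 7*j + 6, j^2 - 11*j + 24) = 1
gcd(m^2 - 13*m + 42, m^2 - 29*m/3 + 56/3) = m - 7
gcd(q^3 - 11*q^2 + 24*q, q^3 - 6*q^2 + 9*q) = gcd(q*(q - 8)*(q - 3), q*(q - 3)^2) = q^2 - 3*q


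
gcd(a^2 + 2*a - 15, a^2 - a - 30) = a + 5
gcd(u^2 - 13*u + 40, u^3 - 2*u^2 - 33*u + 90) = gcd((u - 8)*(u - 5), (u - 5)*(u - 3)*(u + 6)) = u - 5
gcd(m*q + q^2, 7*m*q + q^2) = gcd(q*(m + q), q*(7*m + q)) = q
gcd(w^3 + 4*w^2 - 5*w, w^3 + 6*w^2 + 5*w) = w^2 + 5*w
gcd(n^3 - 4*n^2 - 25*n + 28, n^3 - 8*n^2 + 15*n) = 1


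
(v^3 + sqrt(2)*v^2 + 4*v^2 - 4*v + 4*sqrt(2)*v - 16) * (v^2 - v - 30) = v^5 + sqrt(2)*v^4 + 3*v^4 - 38*v^3 + 3*sqrt(2)*v^3 - 132*v^2 - 34*sqrt(2)*v^2 - 120*sqrt(2)*v + 136*v + 480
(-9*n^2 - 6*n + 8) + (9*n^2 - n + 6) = 14 - 7*n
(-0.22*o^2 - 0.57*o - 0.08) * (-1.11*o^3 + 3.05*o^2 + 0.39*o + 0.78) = 0.2442*o^5 - 0.0382999999999999*o^4 - 1.7355*o^3 - 0.6379*o^2 - 0.4758*o - 0.0624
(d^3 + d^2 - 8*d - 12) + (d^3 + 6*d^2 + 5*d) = 2*d^3 + 7*d^2 - 3*d - 12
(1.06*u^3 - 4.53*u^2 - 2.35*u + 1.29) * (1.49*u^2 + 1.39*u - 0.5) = 1.5794*u^5 - 5.2763*u^4 - 10.3282*u^3 + 0.920600000000001*u^2 + 2.9681*u - 0.645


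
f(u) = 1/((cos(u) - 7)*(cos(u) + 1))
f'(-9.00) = 6.52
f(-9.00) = -1.42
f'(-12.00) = -0.02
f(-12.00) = -0.09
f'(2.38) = -1.13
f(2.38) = -0.47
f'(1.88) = -0.24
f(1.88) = -0.20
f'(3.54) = 7.90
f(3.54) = -1.61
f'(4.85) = 0.09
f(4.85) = -0.13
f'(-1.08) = 0.05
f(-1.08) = -0.10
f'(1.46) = -0.10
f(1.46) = -0.13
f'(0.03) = -0.00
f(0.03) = -0.08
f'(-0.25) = 0.01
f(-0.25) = -0.08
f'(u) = sin(u)/((cos(u) - 7)*(cos(u) + 1)^2) + sin(u)/((cos(u) - 7)^2*(cos(u) + 1)) = 2*(cos(u) - 3)*sin(u)/((cos(u) - 7)^2*(cos(u) + 1)^2)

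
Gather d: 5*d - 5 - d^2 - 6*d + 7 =-d^2 - d + 2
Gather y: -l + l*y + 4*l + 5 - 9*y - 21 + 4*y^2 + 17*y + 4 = 3*l + 4*y^2 + y*(l + 8) - 12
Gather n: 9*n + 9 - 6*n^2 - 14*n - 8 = -6*n^2 - 5*n + 1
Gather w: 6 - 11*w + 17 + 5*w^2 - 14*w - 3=5*w^2 - 25*w + 20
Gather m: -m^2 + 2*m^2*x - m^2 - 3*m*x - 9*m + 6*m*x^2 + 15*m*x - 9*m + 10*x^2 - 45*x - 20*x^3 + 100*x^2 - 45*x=m^2*(2*x - 2) + m*(6*x^2 + 12*x - 18) - 20*x^3 + 110*x^2 - 90*x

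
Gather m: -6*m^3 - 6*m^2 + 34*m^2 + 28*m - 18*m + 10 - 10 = -6*m^3 + 28*m^2 + 10*m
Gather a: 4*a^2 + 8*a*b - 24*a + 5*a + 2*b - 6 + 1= 4*a^2 + a*(8*b - 19) + 2*b - 5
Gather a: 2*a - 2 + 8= 2*a + 6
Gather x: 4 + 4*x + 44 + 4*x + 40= 8*x + 88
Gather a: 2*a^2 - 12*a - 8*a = 2*a^2 - 20*a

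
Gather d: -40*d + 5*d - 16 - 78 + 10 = -35*d - 84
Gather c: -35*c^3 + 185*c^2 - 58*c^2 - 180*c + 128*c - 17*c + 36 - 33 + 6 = -35*c^3 + 127*c^2 - 69*c + 9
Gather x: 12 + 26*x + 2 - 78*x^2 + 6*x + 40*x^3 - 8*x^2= 40*x^3 - 86*x^2 + 32*x + 14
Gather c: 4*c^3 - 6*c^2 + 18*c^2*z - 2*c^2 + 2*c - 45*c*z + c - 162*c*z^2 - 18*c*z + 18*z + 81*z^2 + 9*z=4*c^3 + c^2*(18*z - 8) + c*(-162*z^2 - 63*z + 3) + 81*z^2 + 27*z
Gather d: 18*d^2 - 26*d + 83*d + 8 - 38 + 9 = 18*d^2 + 57*d - 21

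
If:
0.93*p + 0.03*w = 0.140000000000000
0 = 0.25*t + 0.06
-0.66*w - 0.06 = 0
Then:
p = 0.15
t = -0.24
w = -0.09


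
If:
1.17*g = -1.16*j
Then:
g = -0.991452991452991*j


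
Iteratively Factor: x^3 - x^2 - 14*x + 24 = (x - 3)*(x^2 + 2*x - 8) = (x - 3)*(x + 4)*(x - 2)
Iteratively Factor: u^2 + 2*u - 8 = (u + 4)*(u - 2)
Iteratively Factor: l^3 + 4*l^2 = (l)*(l^2 + 4*l) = l^2*(l + 4)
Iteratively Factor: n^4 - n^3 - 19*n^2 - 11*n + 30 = (n + 2)*(n^3 - 3*n^2 - 13*n + 15) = (n + 2)*(n + 3)*(n^2 - 6*n + 5) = (n - 1)*(n + 2)*(n + 3)*(n - 5)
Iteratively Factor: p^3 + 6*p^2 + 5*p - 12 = (p + 3)*(p^2 + 3*p - 4) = (p + 3)*(p + 4)*(p - 1)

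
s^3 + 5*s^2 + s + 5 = (s + 5)*(s - I)*(s + I)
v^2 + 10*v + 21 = (v + 3)*(v + 7)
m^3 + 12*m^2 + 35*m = m*(m + 5)*(m + 7)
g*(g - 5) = g^2 - 5*g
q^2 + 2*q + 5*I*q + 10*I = (q + 2)*(q + 5*I)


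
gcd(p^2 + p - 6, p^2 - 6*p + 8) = p - 2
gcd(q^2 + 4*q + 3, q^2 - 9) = q + 3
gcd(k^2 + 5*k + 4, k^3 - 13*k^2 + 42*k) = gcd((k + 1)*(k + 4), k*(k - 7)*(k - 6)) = 1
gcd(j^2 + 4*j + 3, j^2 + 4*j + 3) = j^2 + 4*j + 3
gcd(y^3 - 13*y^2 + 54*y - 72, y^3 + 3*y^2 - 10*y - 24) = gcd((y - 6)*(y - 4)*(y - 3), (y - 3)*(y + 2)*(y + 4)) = y - 3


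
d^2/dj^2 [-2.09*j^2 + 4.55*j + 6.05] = -4.18000000000000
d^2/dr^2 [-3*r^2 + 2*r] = -6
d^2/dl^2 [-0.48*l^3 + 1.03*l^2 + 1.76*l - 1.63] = 2.06 - 2.88*l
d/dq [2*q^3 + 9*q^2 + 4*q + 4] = 6*q^2 + 18*q + 4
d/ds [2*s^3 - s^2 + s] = 6*s^2 - 2*s + 1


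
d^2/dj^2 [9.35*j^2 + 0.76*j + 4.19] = 18.7000000000000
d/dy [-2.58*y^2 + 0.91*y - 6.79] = 0.91 - 5.16*y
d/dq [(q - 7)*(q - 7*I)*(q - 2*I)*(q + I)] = 4*q^3 + q^2*(-21 - 24*I) + q*(-10 + 112*I) + 35 - 14*I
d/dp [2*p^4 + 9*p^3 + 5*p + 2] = 8*p^3 + 27*p^2 + 5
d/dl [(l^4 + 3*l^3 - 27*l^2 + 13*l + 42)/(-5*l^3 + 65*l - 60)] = (-l^4 - 6*l^3 - 15*l^2 + 20*l - 78)/(5*(l^4 + 6*l^3 + l^2 - 24*l + 16))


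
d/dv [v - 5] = 1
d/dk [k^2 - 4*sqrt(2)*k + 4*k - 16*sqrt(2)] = 2*k - 4*sqrt(2) + 4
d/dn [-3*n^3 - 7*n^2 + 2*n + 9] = -9*n^2 - 14*n + 2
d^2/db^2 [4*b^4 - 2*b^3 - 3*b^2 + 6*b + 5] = 48*b^2 - 12*b - 6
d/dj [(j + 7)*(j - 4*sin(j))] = j - (j + 7)*(4*cos(j) - 1) - 4*sin(j)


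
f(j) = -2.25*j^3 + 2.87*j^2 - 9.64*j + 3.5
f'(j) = -6.75*j^2 + 5.74*j - 9.64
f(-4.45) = 301.50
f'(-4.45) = -168.85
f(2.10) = -24.92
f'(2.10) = -27.35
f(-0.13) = 4.81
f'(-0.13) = -10.50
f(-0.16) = 5.13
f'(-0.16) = -10.73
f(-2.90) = 110.47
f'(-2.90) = -83.05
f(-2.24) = 64.78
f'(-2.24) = -56.37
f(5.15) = -277.36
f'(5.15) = -159.11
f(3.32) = -79.21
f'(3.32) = -64.98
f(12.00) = -3586.90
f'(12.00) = -912.76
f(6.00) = -437.02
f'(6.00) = -218.20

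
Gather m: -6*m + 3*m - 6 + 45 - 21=18 - 3*m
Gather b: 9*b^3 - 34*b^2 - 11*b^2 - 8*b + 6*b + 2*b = 9*b^3 - 45*b^2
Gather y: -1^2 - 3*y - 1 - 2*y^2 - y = -2*y^2 - 4*y - 2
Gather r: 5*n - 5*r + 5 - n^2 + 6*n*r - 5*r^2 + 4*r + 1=-n^2 + 5*n - 5*r^2 + r*(6*n - 1) + 6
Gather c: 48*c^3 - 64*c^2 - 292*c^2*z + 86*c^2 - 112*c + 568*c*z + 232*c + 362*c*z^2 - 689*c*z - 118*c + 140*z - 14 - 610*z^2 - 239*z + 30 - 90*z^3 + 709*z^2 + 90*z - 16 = 48*c^3 + c^2*(22 - 292*z) + c*(362*z^2 - 121*z + 2) - 90*z^3 + 99*z^2 - 9*z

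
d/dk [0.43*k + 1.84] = 0.430000000000000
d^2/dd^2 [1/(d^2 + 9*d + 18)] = 2*(-d^2 - 9*d + (2*d + 9)^2 - 18)/(d^2 + 9*d + 18)^3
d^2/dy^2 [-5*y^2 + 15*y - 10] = -10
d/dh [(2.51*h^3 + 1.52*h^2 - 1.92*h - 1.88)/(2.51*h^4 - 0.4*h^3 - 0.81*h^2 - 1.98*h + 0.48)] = (-6.3001*h^6 - 7.6304*h^5 + 13.0325*h^4 + 7.3996*h^3 - 3.2064*h^2 - 1.5864*h - 4.644)/(6.3001*h^8 - 2.008*h^7 - 3.9062*h^6 - 9.2916*h^5 + 4.6497*h^4 + 2.8236*h^3 + 3.1428*h^2 - 1.9008*h + 0.2304)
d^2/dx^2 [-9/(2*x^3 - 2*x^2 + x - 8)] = 18*(2*(3*x - 1)*(2*x^3 - 2*x^2 + x - 8) - (6*x^2 - 4*x + 1)^2)/(2*x^3 - 2*x^2 + x - 8)^3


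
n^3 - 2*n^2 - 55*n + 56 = (n - 8)*(n - 1)*(n + 7)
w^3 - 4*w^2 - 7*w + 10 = (w - 5)*(w - 1)*(w + 2)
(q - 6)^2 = q^2 - 12*q + 36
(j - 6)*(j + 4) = j^2 - 2*j - 24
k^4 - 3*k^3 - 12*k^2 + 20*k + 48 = (k - 4)*(k - 3)*(k + 2)^2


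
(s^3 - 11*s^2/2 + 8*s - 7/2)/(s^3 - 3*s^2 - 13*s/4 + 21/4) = 2*(s - 1)/(2*s + 3)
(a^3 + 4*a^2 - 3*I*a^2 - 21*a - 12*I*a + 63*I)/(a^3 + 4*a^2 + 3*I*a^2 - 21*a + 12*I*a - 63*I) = (a - 3*I)/(a + 3*I)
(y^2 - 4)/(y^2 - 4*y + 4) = (y + 2)/(y - 2)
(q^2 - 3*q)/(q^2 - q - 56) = q*(3 - q)/(-q^2 + q + 56)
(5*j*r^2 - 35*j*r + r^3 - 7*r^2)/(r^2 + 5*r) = (5*j*r - 35*j + r^2 - 7*r)/(r + 5)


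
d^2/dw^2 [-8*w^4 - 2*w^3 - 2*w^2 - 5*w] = -96*w^2 - 12*w - 4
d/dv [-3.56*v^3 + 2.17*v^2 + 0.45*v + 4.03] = -10.68*v^2 + 4.34*v + 0.45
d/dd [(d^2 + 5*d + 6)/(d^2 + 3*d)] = -2/d^2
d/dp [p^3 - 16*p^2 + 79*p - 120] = 3*p^2 - 32*p + 79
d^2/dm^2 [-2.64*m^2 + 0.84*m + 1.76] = -5.28000000000000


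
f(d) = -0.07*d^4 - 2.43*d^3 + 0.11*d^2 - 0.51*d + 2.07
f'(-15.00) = -699.06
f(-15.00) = 4691.97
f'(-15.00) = -699.06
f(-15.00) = 4691.97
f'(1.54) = -18.48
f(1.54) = -7.72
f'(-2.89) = -55.27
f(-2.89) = 58.23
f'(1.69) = -22.31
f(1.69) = -10.78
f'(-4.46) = -121.66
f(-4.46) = 194.42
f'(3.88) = -125.76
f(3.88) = -156.06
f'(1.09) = -9.29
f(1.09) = -1.60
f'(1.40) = -15.26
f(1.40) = -5.37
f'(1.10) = -9.46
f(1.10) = -1.69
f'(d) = -0.28*d^3 - 7.29*d^2 + 0.22*d - 0.51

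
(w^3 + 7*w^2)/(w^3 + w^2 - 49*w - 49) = w^2/(w^2 - 6*w - 7)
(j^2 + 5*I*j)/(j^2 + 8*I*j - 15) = j/(j + 3*I)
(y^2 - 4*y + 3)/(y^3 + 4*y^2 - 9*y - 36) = (y - 1)/(y^2 + 7*y + 12)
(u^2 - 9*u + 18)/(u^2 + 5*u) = (u^2 - 9*u + 18)/(u*(u + 5))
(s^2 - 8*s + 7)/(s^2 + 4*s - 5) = (s - 7)/(s + 5)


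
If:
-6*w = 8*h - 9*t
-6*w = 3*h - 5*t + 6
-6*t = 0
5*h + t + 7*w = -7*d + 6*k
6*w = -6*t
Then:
No Solution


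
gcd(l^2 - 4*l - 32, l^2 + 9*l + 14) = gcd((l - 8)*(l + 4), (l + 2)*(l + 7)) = 1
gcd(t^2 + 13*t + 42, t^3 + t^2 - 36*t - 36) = t + 6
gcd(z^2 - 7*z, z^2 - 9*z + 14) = z - 7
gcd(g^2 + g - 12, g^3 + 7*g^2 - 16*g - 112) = g + 4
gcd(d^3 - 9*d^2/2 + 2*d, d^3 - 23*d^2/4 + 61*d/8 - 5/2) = d^2 - 9*d/2 + 2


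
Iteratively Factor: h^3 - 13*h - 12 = (h + 1)*(h^2 - h - 12) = (h + 1)*(h + 3)*(h - 4)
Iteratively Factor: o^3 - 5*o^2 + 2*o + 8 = (o + 1)*(o^2 - 6*o + 8) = (o - 4)*(o + 1)*(o - 2)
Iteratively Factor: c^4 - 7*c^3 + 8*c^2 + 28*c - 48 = (c - 2)*(c^3 - 5*c^2 - 2*c + 24) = (c - 2)*(c + 2)*(c^2 - 7*c + 12) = (c - 4)*(c - 2)*(c + 2)*(c - 3)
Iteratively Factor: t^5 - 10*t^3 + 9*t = (t + 1)*(t^4 - t^3 - 9*t^2 + 9*t) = (t - 1)*(t + 1)*(t^3 - 9*t) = t*(t - 1)*(t + 1)*(t^2 - 9) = t*(t - 3)*(t - 1)*(t + 1)*(t + 3)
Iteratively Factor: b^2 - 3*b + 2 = (b - 1)*(b - 2)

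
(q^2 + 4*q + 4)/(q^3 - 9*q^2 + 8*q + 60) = (q + 2)/(q^2 - 11*q + 30)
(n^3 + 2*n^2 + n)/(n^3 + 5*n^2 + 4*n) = (n + 1)/(n + 4)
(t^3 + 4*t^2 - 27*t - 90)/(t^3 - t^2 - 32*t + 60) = (t + 3)/(t - 2)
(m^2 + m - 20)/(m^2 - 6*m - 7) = (-m^2 - m + 20)/(-m^2 + 6*m + 7)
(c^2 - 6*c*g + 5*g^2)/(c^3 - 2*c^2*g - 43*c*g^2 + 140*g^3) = (c - g)/(c^2 + 3*c*g - 28*g^2)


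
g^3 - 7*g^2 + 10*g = g*(g - 5)*(g - 2)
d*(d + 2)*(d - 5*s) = d^3 - 5*d^2*s + 2*d^2 - 10*d*s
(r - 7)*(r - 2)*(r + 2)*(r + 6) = r^4 - r^3 - 46*r^2 + 4*r + 168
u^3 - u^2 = u^2*(u - 1)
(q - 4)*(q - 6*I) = q^2 - 4*q - 6*I*q + 24*I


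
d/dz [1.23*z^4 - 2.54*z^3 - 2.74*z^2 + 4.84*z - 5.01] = 4.92*z^3 - 7.62*z^2 - 5.48*z + 4.84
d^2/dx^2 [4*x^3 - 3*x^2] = 24*x - 6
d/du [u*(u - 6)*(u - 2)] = 3*u^2 - 16*u + 12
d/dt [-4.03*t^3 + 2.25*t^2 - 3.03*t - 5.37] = -12.09*t^2 + 4.5*t - 3.03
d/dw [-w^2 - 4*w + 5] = -2*w - 4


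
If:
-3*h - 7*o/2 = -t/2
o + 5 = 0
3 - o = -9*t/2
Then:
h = 299/54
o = -5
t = -16/9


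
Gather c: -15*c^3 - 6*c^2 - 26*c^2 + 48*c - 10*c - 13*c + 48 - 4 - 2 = -15*c^3 - 32*c^2 + 25*c + 42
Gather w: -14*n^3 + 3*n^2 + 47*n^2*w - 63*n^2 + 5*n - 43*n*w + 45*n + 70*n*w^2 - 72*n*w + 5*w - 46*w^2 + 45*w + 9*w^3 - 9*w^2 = -14*n^3 - 60*n^2 + 50*n + 9*w^3 + w^2*(70*n - 55) + w*(47*n^2 - 115*n + 50)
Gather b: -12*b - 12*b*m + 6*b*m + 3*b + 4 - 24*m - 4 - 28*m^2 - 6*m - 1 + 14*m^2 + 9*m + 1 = b*(-6*m - 9) - 14*m^2 - 21*m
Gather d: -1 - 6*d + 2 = 1 - 6*d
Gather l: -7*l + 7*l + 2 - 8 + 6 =0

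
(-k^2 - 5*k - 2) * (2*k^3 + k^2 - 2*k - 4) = -2*k^5 - 11*k^4 - 7*k^3 + 12*k^2 + 24*k + 8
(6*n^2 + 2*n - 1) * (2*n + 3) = 12*n^3 + 22*n^2 + 4*n - 3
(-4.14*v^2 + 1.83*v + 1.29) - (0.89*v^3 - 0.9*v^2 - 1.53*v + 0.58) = -0.89*v^3 - 3.24*v^2 + 3.36*v + 0.71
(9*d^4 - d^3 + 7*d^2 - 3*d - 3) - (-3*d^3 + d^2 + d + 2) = 9*d^4 + 2*d^3 + 6*d^2 - 4*d - 5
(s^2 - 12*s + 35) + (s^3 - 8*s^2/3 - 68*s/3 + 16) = s^3 - 5*s^2/3 - 104*s/3 + 51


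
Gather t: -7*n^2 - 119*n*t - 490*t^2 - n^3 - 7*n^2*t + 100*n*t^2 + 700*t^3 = -n^3 - 7*n^2 + 700*t^3 + t^2*(100*n - 490) + t*(-7*n^2 - 119*n)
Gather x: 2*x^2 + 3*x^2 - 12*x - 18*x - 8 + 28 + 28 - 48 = 5*x^2 - 30*x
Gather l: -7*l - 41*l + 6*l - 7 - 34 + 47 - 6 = -42*l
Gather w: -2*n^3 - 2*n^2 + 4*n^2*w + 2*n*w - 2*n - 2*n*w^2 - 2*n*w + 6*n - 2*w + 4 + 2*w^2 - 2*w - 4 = -2*n^3 - 2*n^2 + 4*n + w^2*(2 - 2*n) + w*(4*n^2 - 4)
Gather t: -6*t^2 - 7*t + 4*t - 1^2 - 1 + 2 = -6*t^2 - 3*t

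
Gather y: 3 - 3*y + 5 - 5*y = 8 - 8*y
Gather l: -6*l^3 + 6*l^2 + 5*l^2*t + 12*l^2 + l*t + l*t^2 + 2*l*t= -6*l^3 + l^2*(5*t + 18) + l*(t^2 + 3*t)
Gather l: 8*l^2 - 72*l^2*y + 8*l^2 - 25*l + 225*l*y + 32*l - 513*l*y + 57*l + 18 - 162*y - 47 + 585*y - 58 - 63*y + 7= l^2*(16 - 72*y) + l*(64 - 288*y) + 360*y - 80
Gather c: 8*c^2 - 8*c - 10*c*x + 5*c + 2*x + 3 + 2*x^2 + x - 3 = 8*c^2 + c*(-10*x - 3) + 2*x^2 + 3*x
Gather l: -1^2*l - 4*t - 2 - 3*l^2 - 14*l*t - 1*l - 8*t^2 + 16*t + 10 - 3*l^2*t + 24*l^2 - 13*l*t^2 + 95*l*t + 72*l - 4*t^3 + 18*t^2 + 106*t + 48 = l^2*(21 - 3*t) + l*(-13*t^2 + 81*t + 70) - 4*t^3 + 10*t^2 + 118*t + 56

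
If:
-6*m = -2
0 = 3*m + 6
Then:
No Solution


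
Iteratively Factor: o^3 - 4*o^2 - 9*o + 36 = (o - 4)*(o^2 - 9) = (o - 4)*(o - 3)*(o + 3)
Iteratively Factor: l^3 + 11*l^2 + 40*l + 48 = (l + 4)*(l^2 + 7*l + 12) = (l + 4)^2*(l + 3)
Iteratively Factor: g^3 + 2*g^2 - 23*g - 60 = (g - 5)*(g^2 + 7*g + 12) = (g - 5)*(g + 3)*(g + 4)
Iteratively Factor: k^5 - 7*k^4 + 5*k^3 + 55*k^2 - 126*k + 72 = (k - 3)*(k^4 - 4*k^3 - 7*k^2 + 34*k - 24) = (k - 3)*(k + 3)*(k^3 - 7*k^2 + 14*k - 8) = (k - 4)*(k - 3)*(k + 3)*(k^2 - 3*k + 2) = (k - 4)*(k - 3)*(k - 1)*(k + 3)*(k - 2)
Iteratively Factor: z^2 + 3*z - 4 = (z + 4)*(z - 1)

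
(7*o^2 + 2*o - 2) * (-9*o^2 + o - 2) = -63*o^4 - 11*o^3 + 6*o^2 - 6*o + 4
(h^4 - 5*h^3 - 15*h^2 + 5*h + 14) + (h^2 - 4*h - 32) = h^4 - 5*h^3 - 14*h^2 + h - 18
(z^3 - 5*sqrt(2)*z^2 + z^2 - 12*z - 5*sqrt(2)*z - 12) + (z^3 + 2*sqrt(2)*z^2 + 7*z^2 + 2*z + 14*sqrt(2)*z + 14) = 2*z^3 - 3*sqrt(2)*z^2 + 8*z^2 - 10*z + 9*sqrt(2)*z + 2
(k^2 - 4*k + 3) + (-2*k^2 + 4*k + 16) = 19 - k^2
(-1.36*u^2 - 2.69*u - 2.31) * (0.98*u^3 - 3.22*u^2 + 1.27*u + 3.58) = -1.3328*u^5 + 1.743*u^4 + 4.6708*u^3 - 0.8469*u^2 - 12.5639*u - 8.2698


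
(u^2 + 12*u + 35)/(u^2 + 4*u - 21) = (u + 5)/(u - 3)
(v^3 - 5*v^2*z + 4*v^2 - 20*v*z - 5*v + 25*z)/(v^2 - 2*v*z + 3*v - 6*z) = (v^3 - 5*v^2*z + 4*v^2 - 20*v*z - 5*v + 25*z)/(v^2 - 2*v*z + 3*v - 6*z)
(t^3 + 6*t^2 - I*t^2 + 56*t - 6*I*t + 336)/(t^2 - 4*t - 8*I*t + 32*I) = (t^2 + t*(6 + 7*I) + 42*I)/(t - 4)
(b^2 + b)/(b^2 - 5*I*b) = (b + 1)/(b - 5*I)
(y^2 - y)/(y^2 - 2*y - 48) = y*(1 - y)/(-y^2 + 2*y + 48)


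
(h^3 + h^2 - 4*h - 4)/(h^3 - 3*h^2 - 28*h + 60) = (h^2 + 3*h + 2)/(h^2 - h - 30)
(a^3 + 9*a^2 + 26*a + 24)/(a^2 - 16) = (a^2 + 5*a + 6)/(a - 4)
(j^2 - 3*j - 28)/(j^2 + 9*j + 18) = (j^2 - 3*j - 28)/(j^2 + 9*j + 18)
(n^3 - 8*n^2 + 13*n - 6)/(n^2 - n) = n - 7 + 6/n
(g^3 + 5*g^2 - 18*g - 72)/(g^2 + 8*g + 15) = (g^2 + 2*g - 24)/(g + 5)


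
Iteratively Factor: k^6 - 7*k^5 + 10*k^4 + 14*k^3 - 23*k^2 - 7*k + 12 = (k + 1)*(k^5 - 8*k^4 + 18*k^3 - 4*k^2 - 19*k + 12) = (k - 4)*(k + 1)*(k^4 - 4*k^3 + 2*k^2 + 4*k - 3) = (k - 4)*(k - 1)*(k + 1)*(k^3 - 3*k^2 - k + 3) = (k - 4)*(k - 1)*(k + 1)^2*(k^2 - 4*k + 3) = (k - 4)*(k - 3)*(k - 1)*(k + 1)^2*(k - 1)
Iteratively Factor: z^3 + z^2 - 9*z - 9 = (z - 3)*(z^2 + 4*z + 3) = (z - 3)*(z + 1)*(z + 3)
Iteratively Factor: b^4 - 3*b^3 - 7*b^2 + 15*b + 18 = (b + 1)*(b^3 - 4*b^2 - 3*b + 18) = (b - 3)*(b + 1)*(b^2 - b - 6) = (b - 3)*(b + 1)*(b + 2)*(b - 3)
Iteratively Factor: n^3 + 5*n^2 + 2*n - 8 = (n + 2)*(n^2 + 3*n - 4) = (n - 1)*(n + 2)*(n + 4)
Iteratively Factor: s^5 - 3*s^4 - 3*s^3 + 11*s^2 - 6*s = (s - 1)*(s^4 - 2*s^3 - 5*s^2 + 6*s) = (s - 3)*(s - 1)*(s^3 + s^2 - 2*s) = (s - 3)*(s - 1)*(s + 2)*(s^2 - s) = (s - 3)*(s - 1)^2*(s + 2)*(s)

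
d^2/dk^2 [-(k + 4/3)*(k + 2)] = -2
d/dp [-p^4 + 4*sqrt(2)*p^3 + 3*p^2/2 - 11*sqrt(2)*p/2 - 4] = -4*p^3 + 12*sqrt(2)*p^2 + 3*p - 11*sqrt(2)/2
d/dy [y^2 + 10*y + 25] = 2*y + 10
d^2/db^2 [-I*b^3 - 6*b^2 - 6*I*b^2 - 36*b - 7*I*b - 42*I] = -6*I*b - 12 - 12*I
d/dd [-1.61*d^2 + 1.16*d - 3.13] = 1.16 - 3.22*d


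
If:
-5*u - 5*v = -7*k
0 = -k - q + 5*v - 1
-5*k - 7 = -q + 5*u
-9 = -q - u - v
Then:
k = 20/23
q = 179/23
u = -82/115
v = 222/115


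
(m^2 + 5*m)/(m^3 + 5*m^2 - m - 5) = m/(m^2 - 1)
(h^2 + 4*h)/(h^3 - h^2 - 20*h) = 1/(h - 5)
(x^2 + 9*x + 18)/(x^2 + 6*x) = (x + 3)/x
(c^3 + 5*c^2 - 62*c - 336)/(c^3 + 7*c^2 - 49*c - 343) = (c^2 - 2*c - 48)/(c^2 - 49)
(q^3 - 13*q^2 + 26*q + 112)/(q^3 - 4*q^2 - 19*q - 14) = (q - 8)/(q + 1)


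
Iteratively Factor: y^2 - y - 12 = (y + 3)*(y - 4)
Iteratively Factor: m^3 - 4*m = (m)*(m^2 - 4) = m*(m - 2)*(m + 2)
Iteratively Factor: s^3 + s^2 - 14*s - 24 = (s - 4)*(s^2 + 5*s + 6) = (s - 4)*(s + 2)*(s + 3)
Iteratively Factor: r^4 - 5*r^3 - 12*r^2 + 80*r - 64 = (r - 4)*(r^3 - r^2 - 16*r + 16) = (r - 4)*(r + 4)*(r^2 - 5*r + 4) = (r - 4)*(r - 1)*(r + 4)*(r - 4)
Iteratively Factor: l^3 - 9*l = (l - 3)*(l^2 + 3*l) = (l - 3)*(l + 3)*(l)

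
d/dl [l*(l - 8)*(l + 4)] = 3*l^2 - 8*l - 32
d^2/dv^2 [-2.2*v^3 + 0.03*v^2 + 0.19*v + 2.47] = 0.06 - 13.2*v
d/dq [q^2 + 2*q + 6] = 2*q + 2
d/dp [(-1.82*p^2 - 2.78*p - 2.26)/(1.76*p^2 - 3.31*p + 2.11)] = (10.917*p^2 + 0.2748*p - 13.3464)/(3.0976*p^4 - 11.6512*p^3 + 18.3833*p^2 - 13.9682*p + 4.4521)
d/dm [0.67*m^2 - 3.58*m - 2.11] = 1.34*m - 3.58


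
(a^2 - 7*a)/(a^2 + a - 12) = a*(a - 7)/(a^2 + a - 12)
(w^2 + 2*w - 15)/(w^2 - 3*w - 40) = (w - 3)/(w - 8)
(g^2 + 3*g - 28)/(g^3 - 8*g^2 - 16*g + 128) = (g + 7)/(g^2 - 4*g - 32)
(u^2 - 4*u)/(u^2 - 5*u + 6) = u*(u - 4)/(u^2 - 5*u + 6)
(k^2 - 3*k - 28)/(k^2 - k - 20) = (k - 7)/(k - 5)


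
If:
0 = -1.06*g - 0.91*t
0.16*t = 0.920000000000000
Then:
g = -4.94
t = 5.75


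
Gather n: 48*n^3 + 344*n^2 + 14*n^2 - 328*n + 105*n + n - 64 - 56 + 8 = 48*n^3 + 358*n^2 - 222*n - 112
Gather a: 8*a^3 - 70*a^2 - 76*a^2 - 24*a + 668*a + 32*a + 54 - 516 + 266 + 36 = 8*a^3 - 146*a^2 + 676*a - 160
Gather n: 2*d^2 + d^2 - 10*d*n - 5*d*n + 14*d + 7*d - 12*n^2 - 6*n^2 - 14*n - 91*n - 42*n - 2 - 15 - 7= 3*d^2 + 21*d - 18*n^2 + n*(-15*d - 147) - 24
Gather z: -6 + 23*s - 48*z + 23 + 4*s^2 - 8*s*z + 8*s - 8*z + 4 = 4*s^2 + 31*s + z*(-8*s - 56) + 21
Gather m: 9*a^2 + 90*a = 9*a^2 + 90*a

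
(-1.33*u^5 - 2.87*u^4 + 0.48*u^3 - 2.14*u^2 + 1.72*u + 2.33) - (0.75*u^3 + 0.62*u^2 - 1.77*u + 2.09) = -1.33*u^5 - 2.87*u^4 - 0.27*u^3 - 2.76*u^2 + 3.49*u + 0.24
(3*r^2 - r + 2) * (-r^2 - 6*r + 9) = -3*r^4 - 17*r^3 + 31*r^2 - 21*r + 18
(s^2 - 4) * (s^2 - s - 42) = s^4 - s^3 - 46*s^2 + 4*s + 168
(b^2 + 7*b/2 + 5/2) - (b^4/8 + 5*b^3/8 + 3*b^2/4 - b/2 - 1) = -b^4/8 - 5*b^3/8 + b^2/4 + 4*b + 7/2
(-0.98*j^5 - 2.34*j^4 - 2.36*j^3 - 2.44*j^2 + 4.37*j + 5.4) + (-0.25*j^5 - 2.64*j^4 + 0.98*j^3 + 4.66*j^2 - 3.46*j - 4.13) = -1.23*j^5 - 4.98*j^4 - 1.38*j^3 + 2.22*j^2 + 0.91*j + 1.27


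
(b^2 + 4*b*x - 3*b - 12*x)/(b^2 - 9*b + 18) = (b + 4*x)/(b - 6)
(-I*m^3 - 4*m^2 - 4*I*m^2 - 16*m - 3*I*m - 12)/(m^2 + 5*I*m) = -(I*m^3 + 4*m^2*(1 + I) + m*(16 + 3*I) + 12)/(m*(m + 5*I))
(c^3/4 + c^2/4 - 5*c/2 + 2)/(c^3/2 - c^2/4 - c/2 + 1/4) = (c^2 + 2*c - 8)/(2*c^2 + c - 1)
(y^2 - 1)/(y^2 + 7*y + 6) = (y - 1)/(y + 6)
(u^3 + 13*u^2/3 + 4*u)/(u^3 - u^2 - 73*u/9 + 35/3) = 3*u*(3*u + 4)/(9*u^2 - 36*u + 35)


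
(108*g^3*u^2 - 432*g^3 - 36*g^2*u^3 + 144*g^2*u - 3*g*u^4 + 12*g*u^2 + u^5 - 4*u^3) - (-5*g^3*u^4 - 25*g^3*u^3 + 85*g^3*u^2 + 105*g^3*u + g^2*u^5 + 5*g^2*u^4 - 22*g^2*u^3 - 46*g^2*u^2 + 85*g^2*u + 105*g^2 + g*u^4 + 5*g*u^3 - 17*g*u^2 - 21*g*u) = 5*g^3*u^4 + 25*g^3*u^3 + 23*g^3*u^2 - 105*g^3*u - 432*g^3 - g^2*u^5 - 5*g^2*u^4 - 14*g^2*u^3 + 46*g^2*u^2 + 59*g^2*u - 105*g^2 - 4*g*u^4 - 5*g*u^3 + 29*g*u^2 + 21*g*u + u^5 - 4*u^3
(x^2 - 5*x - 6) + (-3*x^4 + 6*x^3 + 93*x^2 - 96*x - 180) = -3*x^4 + 6*x^3 + 94*x^2 - 101*x - 186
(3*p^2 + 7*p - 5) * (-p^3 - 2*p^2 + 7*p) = -3*p^5 - 13*p^4 + 12*p^3 + 59*p^2 - 35*p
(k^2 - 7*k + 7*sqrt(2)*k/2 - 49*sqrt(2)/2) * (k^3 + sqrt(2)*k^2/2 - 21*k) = k^5 - 7*k^4 + 4*sqrt(2)*k^4 - 28*sqrt(2)*k^3 - 35*k^3/2 - 147*sqrt(2)*k^2/2 + 245*k^2/2 + 1029*sqrt(2)*k/2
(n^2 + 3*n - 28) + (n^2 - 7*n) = 2*n^2 - 4*n - 28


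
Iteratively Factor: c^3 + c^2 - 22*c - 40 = (c - 5)*(c^2 + 6*c + 8) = (c - 5)*(c + 2)*(c + 4)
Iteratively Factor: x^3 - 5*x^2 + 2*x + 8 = (x - 2)*(x^2 - 3*x - 4) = (x - 4)*(x - 2)*(x + 1)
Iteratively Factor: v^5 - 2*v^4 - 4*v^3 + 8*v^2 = (v)*(v^4 - 2*v^3 - 4*v^2 + 8*v) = v*(v - 2)*(v^3 - 4*v) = v*(v - 2)*(v + 2)*(v^2 - 2*v) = v^2*(v - 2)*(v + 2)*(v - 2)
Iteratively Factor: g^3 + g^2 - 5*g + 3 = (g - 1)*(g^2 + 2*g - 3) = (g - 1)*(g + 3)*(g - 1)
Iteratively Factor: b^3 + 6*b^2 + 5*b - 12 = (b - 1)*(b^2 + 7*b + 12) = (b - 1)*(b + 3)*(b + 4)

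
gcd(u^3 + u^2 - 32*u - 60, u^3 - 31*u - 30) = u^2 - u - 30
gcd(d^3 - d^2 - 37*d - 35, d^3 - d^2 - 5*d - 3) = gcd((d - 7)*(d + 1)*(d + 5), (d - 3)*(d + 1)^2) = d + 1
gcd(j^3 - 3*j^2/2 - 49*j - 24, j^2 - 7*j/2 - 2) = j + 1/2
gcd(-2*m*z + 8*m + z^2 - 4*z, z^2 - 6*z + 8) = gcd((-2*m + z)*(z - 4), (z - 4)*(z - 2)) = z - 4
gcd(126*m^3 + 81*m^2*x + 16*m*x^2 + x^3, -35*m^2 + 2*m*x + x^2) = 7*m + x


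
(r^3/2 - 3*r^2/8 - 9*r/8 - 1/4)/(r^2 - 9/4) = (4*r^3 - 3*r^2 - 9*r - 2)/(2*(4*r^2 - 9))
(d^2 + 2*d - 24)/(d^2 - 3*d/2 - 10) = 2*(d + 6)/(2*d + 5)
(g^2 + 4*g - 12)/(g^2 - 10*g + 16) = (g + 6)/(g - 8)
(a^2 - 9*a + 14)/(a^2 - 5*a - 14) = (a - 2)/(a + 2)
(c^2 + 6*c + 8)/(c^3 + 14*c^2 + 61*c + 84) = (c + 2)/(c^2 + 10*c + 21)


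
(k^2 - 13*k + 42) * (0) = 0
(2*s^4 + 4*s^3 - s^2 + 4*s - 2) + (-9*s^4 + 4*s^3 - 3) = -7*s^4 + 8*s^3 - s^2 + 4*s - 5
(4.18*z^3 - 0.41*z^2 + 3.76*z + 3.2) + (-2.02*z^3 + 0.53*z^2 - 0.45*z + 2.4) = 2.16*z^3 + 0.12*z^2 + 3.31*z + 5.6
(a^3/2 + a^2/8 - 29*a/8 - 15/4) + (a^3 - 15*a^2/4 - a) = 3*a^3/2 - 29*a^2/8 - 37*a/8 - 15/4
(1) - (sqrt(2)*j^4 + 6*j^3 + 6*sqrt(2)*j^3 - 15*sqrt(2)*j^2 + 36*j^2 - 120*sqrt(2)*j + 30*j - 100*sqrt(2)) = -sqrt(2)*j^4 - 6*sqrt(2)*j^3 - 6*j^3 - 36*j^2 + 15*sqrt(2)*j^2 - 30*j + 120*sqrt(2)*j + 1 + 100*sqrt(2)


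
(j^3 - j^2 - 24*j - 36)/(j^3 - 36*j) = (j^2 + 5*j + 6)/(j*(j + 6))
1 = 1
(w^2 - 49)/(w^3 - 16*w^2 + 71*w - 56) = (w + 7)/(w^2 - 9*w + 8)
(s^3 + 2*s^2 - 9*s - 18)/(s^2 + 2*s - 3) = (s^2 - s - 6)/(s - 1)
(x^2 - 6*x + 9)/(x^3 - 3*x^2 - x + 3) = (x - 3)/(x^2 - 1)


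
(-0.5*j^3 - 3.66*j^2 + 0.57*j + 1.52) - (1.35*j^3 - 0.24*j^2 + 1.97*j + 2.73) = -1.85*j^3 - 3.42*j^2 - 1.4*j - 1.21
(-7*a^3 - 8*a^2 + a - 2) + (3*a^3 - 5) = -4*a^3 - 8*a^2 + a - 7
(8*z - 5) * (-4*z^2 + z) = -32*z^3 + 28*z^2 - 5*z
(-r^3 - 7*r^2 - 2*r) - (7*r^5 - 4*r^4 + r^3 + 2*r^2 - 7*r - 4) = -7*r^5 + 4*r^4 - 2*r^3 - 9*r^2 + 5*r + 4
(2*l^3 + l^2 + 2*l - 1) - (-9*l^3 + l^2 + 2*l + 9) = 11*l^3 - 10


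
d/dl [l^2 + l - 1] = 2*l + 1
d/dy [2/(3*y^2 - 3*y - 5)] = 6*(1 - 2*y)/(-3*y^2 + 3*y + 5)^2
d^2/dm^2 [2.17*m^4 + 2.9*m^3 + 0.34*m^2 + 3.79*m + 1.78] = 26.04*m^2 + 17.4*m + 0.68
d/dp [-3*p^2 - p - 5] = -6*p - 1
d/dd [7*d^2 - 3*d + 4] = 14*d - 3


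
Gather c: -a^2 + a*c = -a^2 + a*c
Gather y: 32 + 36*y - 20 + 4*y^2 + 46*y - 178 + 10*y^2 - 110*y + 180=14*y^2 - 28*y + 14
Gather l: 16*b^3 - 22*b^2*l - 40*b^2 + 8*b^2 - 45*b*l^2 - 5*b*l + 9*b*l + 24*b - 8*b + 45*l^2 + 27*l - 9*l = 16*b^3 - 32*b^2 + 16*b + l^2*(45 - 45*b) + l*(-22*b^2 + 4*b + 18)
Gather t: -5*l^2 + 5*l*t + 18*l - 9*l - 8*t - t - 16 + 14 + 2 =-5*l^2 + 9*l + t*(5*l - 9)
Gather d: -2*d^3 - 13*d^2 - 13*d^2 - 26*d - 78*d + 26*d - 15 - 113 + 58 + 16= -2*d^3 - 26*d^2 - 78*d - 54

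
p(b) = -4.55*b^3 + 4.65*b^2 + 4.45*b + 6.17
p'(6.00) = -431.15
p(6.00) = -782.53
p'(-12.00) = -2072.75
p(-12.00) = 8484.77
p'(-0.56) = -5.04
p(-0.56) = 5.94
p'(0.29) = 6.00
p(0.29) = 7.74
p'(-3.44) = -189.07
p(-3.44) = 231.11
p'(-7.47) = -826.70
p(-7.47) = 2128.99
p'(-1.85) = -59.47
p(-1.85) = 42.66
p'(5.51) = -358.72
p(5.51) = -589.28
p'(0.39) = 6.00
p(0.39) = 8.34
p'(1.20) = -4.05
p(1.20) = 10.34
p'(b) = -13.65*b^2 + 9.3*b + 4.45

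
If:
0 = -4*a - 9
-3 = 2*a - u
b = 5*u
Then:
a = -9/4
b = -15/2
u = -3/2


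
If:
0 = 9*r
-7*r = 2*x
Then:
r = 0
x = 0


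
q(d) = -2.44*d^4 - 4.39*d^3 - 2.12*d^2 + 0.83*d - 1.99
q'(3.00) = -393.94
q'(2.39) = -217.77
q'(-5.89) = 1563.23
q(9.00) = -19375.39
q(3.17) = -406.90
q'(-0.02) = 0.91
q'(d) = -9.76*d^3 - 13.17*d^2 - 4.24*d + 0.83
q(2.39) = -151.66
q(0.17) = -1.93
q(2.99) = -330.83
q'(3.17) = -455.86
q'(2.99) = -390.48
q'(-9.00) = 6087.26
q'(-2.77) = 118.96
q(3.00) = -334.75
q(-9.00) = -12989.71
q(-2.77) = -70.90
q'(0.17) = -0.32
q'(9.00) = -8219.14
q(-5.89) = -2120.03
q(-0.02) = -2.01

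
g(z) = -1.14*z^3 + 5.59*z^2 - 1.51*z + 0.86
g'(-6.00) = -191.71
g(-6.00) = 457.40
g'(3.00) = 1.25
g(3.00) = 15.86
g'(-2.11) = -40.33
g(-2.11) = 39.64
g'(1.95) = 7.29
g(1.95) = 10.72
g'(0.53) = 3.45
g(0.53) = 1.46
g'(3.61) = -5.72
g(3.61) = 14.63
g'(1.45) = 7.51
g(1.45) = 6.95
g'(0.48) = 3.07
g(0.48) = 1.30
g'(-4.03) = -102.11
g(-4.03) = 172.35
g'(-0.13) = -3.02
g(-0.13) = 1.15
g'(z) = -3.42*z^2 + 11.18*z - 1.51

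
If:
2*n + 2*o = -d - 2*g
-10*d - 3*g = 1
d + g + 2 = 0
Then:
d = 5/7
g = -19/7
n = 33/14 - o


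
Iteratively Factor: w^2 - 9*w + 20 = (w - 5)*(w - 4)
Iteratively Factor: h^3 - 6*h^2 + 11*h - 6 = (h - 1)*(h^2 - 5*h + 6) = (h - 2)*(h - 1)*(h - 3)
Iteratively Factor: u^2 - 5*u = (u)*(u - 5)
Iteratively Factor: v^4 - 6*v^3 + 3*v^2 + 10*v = (v - 5)*(v^3 - v^2 - 2*v) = v*(v - 5)*(v^2 - v - 2) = v*(v - 5)*(v - 2)*(v + 1)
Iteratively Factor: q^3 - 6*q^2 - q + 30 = (q - 5)*(q^2 - q - 6) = (q - 5)*(q - 3)*(q + 2)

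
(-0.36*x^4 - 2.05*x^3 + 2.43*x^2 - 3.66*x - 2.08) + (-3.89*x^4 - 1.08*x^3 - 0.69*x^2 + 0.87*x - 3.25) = -4.25*x^4 - 3.13*x^3 + 1.74*x^2 - 2.79*x - 5.33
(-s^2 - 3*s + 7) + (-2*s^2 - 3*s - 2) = -3*s^2 - 6*s + 5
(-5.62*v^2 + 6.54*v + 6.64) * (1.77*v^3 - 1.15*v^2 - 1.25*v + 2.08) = -9.9474*v^5 + 18.0388*v^4 + 11.2568*v^3 - 27.5006*v^2 + 5.3032*v + 13.8112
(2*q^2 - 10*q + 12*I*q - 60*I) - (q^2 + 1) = q^2 - 10*q + 12*I*q - 1 - 60*I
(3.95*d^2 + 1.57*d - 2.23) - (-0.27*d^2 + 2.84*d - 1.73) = 4.22*d^2 - 1.27*d - 0.5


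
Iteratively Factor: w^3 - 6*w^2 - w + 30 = (w - 3)*(w^2 - 3*w - 10) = (w - 5)*(w - 3)*(w + 2)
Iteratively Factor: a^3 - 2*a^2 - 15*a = (a - 5)*(a^2 + 3*a) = a*(a - 5)*(a + 3)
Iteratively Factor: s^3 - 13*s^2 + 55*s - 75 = (s - 3)*(s^2 - 10*s + 25) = (s - 5)*(s - 3)*(s - 5)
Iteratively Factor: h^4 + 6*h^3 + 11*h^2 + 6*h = (h)*(h^3 + 6*h^2 + 11*h + 6) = h*(h + 3)*(h^2 + 3*h + 2) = h*(h + 2)*(h + 3)*(h + 1)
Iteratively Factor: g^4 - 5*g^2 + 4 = (g - 1)*(g^3 + g^2 - 4*g - 4) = (g - 2)*(g - 1)*(g^2 + 3*g + 2) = (g - 2)*(g - 1)*(g + 2)*(g + 1)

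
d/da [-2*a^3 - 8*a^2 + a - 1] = -6*a^2 - 16*a + 1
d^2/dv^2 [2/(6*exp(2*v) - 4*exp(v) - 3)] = 8*((1 - 6*exp(v))*(-6*exp(2*v) + 4*exp(v) + 3) - 8*(3*exp(v) - 1)^2*exp(v))*exp(v)/(-6*exp(2*v) + 4*exp(v) + 3)^3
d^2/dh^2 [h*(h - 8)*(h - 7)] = 6*h - 30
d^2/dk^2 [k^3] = 6*k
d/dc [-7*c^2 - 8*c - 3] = -14*c - 8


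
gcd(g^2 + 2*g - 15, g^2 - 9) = g - 3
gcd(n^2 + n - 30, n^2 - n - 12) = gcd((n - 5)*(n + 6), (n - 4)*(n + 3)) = 1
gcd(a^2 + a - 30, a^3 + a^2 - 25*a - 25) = a - 5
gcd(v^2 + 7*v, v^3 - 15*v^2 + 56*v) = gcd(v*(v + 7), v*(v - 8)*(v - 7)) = v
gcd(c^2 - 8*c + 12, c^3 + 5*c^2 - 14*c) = c - 2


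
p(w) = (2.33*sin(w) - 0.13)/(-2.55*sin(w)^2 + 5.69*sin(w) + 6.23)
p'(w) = (5.1*sin(w)*cos(w) - 5.69*cos(w))*(2.33*sin(w) - 0.13)/(-2.55*sin(w)^2 + 5.69*sin(w) + 6.23)^2 + 2.33*cos(w)/(-2.55*sin(w)^2 + 5.69*sin(w) + 6.23) = (5.9415*sin(w)^2 - 0.663*sin(w) + 15.2556)*cos(w)/(6.5025*sin(w)^4 - 29.019*sin(w)^3 + 0.603100000000001*sin(w)^2 + 70.8974*sin(w) + 38.8129)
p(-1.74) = 1.31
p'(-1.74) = -1.06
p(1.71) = 0.23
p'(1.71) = -0.03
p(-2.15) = 6.54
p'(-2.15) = -108.12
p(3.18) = -0.04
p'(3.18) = -0.42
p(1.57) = 0.23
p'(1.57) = 0.00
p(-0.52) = -0.46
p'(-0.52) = 1.92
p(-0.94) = 71.87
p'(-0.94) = 14806.53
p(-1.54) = 1.23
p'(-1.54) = 0.17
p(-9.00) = -0.32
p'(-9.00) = -1.26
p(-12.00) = 0.13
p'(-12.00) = 0.19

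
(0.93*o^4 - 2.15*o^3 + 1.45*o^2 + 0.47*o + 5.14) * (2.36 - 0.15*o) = -0.1395*o^5 + 2.5173*o^4 - 5.2915*o^3 + 3.3515*o^2 + 0.3382*o + 12.1304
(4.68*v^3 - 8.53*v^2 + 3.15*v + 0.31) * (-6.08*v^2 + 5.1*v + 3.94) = -28.4544*v^5 + 75.7304*v^4 - 44.2158*v^3 - 19.428*v^2 + 13.992*v + 1.2214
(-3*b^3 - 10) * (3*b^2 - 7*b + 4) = -9*b^5 + 21*b^4 - 12*b^3 - 30*b^2 + 70*b - 40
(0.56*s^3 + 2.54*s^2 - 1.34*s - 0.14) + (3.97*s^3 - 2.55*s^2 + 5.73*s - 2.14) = 4.53*s^3 - 0.00999999999999979*s^2 + 4.39*s - 2.28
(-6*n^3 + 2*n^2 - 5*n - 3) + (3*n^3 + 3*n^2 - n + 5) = -3*n^3 + 5*n^2 - 6*n + 2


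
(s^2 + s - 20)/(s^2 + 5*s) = (s - 4)/s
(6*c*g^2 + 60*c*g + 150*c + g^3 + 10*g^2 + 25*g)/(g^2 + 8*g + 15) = (6*c*g + 30*c + g^2 + 5*g)/(g + 3)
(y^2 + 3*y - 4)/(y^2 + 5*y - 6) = (y + 4)/(y + 6)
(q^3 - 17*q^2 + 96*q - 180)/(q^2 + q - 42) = (q^2 - 11*q + 30)/(q + 7)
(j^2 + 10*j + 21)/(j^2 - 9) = (j + 7)/(j - 3)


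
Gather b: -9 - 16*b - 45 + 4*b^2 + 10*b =4*b^2 - 6*b - 54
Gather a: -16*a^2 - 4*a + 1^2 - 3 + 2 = -16*a^2 - 4*a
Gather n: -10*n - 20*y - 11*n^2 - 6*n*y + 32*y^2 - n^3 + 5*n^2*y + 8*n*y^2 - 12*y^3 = -n^3 + n^2*(5*y - 11) + n*(8*y^2 - 6*y - 10) - 12*y^3 + 32*y^2 - 20*y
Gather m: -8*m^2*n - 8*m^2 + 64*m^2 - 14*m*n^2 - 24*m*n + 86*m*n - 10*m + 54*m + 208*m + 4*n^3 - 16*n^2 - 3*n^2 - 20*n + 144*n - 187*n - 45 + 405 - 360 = m^2*(56 - 8*n) + m*(-14*n^2 + 62*n + 252) + 4*n^3 - 19*n^2 - 63*n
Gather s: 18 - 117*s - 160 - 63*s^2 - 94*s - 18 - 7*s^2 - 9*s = -70*s^2 - 220*s - 160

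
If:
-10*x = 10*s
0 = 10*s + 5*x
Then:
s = 0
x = 0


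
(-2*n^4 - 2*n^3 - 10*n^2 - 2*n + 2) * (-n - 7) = 2*n^5 + 16*n^4 + 24*n^3 + 72*n^2 + 12*n - 14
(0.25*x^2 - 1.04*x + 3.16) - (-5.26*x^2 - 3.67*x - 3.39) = 5.51*x^2 + 2.63*x + 6.55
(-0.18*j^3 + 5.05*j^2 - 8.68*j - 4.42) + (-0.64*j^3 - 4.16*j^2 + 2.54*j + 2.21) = -0.82*j^3 + 0.89*j^2 - 6.14*j - 2.21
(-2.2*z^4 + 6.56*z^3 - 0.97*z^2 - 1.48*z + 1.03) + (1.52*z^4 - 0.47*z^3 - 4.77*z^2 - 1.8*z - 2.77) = -0.68*z^4 + 6.09*z^3 - 5.74*z^2 - 3.28*z - 1.74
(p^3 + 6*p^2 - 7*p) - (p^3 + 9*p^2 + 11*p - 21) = -3*p^2 - 18*p + 21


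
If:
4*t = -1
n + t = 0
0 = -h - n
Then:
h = -1/4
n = 1/4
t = -1/4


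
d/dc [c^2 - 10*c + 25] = 2*c - 10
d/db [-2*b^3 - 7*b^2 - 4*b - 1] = -6*b^2 - 14*b - 4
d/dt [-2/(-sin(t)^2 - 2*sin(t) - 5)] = -4*(sin(t) + 1)*cos(t)/(sin(t)^2 + 2*sin(t) + 5)^2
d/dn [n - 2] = 1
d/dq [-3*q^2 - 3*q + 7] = -6*q - 3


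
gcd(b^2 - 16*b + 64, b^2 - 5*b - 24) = b - 8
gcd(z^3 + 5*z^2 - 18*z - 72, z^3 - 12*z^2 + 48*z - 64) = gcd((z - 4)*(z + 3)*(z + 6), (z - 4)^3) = z - 4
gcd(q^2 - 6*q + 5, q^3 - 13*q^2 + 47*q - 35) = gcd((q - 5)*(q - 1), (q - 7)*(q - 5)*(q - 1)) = q^2 - 6*q + 5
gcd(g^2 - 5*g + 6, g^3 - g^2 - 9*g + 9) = g - 3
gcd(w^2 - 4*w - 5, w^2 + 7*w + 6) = w + 1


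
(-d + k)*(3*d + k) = -3*d^2 + 2*d*k + k^2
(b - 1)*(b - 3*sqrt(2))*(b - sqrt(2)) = b^3 - 4*sqrt(2)*b^2 - b^2 + 4*sqrt(2)*b + 6*b - 6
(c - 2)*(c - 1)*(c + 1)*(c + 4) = c^4 + 2*c^3 - 9*c^2 - 2*c + 8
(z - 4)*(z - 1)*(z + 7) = z^3 + 2*z^2 - 31*z + 28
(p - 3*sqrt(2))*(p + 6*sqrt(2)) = p^2 + 3*sqrt(2)*p - 36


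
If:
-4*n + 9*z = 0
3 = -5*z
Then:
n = -27/20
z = -3/5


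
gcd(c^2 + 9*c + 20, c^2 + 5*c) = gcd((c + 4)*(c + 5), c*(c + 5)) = c + 5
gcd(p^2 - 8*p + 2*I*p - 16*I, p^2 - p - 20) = 1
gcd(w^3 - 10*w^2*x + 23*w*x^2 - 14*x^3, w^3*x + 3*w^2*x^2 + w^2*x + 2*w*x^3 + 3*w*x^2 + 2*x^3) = 1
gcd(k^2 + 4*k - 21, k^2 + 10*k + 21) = k + 7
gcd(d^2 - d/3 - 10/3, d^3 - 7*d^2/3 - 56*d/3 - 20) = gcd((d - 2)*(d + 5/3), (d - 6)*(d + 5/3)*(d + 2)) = d + 5/3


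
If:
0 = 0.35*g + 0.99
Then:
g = -2.83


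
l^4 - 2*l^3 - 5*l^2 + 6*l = l*(l - 3)*(l - 1)*(l + 2)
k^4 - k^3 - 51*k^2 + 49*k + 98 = (k - 7)*(k - 2)*(k + 1)*(k + 7)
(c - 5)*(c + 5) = c^2 - 25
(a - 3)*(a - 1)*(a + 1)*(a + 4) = a^4 + a^3 - 13*a^2 - a + 12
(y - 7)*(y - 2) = y^2 - 9*y + 14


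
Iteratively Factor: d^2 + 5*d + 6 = (d + 3)*(d + 2)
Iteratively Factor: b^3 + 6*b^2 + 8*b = (b + 2)*(b^2 + 4*b) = b*(b + 2)*(b + 4)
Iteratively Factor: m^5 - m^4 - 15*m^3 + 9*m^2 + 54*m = (m - 3)*(m^4 + 2*m^3 - 9*m^2 - 18*m) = (m - 3)^2*(m^3 + 5*m^2 + 6*m) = (m - 3)^2*(m + 2)*(m^2 + 3*m) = (m - 3)^2*(m + 2)*(m + 3)*(m)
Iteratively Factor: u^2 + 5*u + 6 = (u + 3)*(u + 2)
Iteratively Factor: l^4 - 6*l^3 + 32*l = (l - 4)*(l^3 - 2*l^2 - 8*l) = l*(l - 4)*(l^2 - 2*l - 8) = l*(l - 4)*(l + 2)*(l - 4)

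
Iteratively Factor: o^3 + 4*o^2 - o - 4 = (o + 4)*(o^2 - 1) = (o + 1)*(o + 4)*(o - 1)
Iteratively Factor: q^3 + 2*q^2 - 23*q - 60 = (q + 4)*(q^2 - 2*q - 15) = (q - 5)*(q + 4)*(q + 3)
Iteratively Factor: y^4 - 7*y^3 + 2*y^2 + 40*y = (y - 4)*(y^3 - 3*y^2 - 10*y) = (y - 5)*(y - 4)*(y^2 + 2*y) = (y - 5)*(y - 4)*(y + 2)*(y)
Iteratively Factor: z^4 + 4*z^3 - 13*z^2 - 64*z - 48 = (z + 4)*(z^3 - 13*z - 12) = (z + 1)*(z + 4)*(z^2 - z - 12) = (z + 1)*(z + 3)*(z + 4)*(z - 4)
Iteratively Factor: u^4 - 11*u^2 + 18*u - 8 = (u + 4)*(u^3 - 4*u^2 + 5*u - 2) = (u - 2)*(u + 4)*(u^2 - 2*u + 1) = (u - 2)*(u - 1)*(u + 4)*(u - 1)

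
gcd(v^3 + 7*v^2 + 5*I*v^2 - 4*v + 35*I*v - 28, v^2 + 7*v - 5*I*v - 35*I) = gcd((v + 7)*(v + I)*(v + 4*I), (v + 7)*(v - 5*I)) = v + 7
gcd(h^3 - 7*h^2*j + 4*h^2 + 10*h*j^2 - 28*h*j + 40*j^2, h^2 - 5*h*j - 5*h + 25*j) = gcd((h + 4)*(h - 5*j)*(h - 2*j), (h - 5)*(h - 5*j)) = h - 5*j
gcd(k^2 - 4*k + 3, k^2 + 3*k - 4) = k - 1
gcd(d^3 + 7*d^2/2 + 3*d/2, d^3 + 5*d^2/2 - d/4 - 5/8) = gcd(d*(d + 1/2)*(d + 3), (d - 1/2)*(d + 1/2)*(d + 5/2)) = d + 1/2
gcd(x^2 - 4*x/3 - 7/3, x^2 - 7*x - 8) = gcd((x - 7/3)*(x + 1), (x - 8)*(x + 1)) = x + 1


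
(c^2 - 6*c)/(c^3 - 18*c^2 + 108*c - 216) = c/(c^2 - 12*c + 36)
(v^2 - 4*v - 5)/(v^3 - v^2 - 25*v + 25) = (v + 1)/(v^2 + 4*v - 5)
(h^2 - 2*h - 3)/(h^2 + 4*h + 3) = (h - 3)/(h + 3)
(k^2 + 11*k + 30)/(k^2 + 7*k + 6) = (k + 5)/(k + 1)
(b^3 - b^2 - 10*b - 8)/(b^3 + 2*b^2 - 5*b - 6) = (b^2 - 2*b - 8)/(b^2 + b - 6)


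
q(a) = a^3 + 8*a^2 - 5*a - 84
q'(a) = 3*a^2 + 16*a - 5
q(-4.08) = 1.65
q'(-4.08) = -20.34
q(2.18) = -46.52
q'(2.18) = 44.14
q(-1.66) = -58.23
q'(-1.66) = -23.29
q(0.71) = -83.16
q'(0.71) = 7.87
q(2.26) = -42.90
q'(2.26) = 46.48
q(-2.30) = -42.35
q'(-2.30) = -25.93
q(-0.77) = -75.86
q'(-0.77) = -15.54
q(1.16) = -77.47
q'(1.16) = 17.60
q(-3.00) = -24.00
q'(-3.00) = -26.00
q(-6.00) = 18.00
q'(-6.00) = 7.00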